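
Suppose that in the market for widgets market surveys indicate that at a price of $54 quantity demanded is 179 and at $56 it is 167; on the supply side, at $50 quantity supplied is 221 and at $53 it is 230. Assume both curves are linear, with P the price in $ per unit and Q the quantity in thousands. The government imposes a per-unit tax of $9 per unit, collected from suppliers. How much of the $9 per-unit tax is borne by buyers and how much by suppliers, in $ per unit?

Demand slope: (167 − 179)/(56 − 54) = -6, so Qd = 503 − 6P.
Supply slope: (230 − 221)/(53 − 50) = 3, so Qs = 3P + 71.
Before the tax: set 503 − 6P = 3P + 71 → P* = $48, Q* = 215.
With the tax collected from suppliers, supply shifts: Qs = 3(P − 9) + 71.
New equilibrium: buyers pay $51, suppliers receive $42, Q = 197. (Wedge: Pb − Ps = 9.)
Burden on buyers: $3; on suppliers: $6. (They sum to $9.)

Buyers bear $3 per unit; suppliers bear $6 per unit.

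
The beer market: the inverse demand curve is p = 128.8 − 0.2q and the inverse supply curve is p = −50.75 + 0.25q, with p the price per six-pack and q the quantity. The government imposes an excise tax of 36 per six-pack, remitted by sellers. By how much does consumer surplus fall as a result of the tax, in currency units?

Consumer surplus falls by 5744.

Inverting to q(p) form: qd = 644 − 5p; qs = 4p + 203.
Without the tax, 644 − 5p = 4p + 203 gives 9p = 441, so p* = 49 and q* = 399.
With the tax collected from sellers, supply shifts: qs = 4(p − 36) + 203.
New equilibrium: buyers pay 65, sellers receive 29, q = 319. (Wedge: pb − ps = 36.)
ΔCS is the trapezoid between Q = 319 and Q = 399 of height 16: ½ · (399 + 319) · 16 = 5744.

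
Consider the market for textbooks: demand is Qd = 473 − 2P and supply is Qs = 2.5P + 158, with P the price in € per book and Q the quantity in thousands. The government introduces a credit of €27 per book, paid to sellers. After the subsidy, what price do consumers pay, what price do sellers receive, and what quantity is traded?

Consumers pay €55; sellers receive €82; quantity = 363.

Before the subsidy: set 473 − 2P = 2.5P + 158 → P* = €70, Q* = 333.
With a per-unit subsidy paid to sellers, each receives P + 27 per unit sold, so supply becomes Qs = 2.5(P + 27) + 158.
Solving gives Q = 363 with consumers paying €55 and sellers receiving €82 (the €27 wedge).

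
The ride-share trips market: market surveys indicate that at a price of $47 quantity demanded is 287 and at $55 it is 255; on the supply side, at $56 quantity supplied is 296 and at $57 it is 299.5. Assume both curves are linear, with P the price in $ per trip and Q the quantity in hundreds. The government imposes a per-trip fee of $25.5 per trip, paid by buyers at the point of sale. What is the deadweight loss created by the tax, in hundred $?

Deadweight loss = $606.9 hundred.

Demand slope: (255 − 287)/(55 − 47) = -4, so Qd = 475 − 4P.
Supply slope: (299.5 − 296)/(57 − 56) = 3.5, so Qs = 3.5P + 100.
Before the tax: set 475 − 4P = 3.5P + 100 → P* = $50, Q* = 275.
With the tax collected from buyers, demand (in seller-price terms) shifts: Qd = 475 − 4(P + 25.5).
New equilibrium: buyers pay $61.9, suppliers receive $36.4, Q = 227.4. (Wedge: Pb − Ps = 25.5.)
Quantity falls by |ΔQ| = |275 − 227.4| = 47.6.
DWL = ½ · t · |ΔQ| = ½ · 25.5 · 47.6 = $606.9.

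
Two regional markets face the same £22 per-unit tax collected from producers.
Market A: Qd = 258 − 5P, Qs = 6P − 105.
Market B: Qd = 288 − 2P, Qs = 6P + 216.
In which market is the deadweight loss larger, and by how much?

Market A, by £297.

Market A: pre-tax P* = £33, Q* = 93; post-tax Q = 33; deadweight loss = £660.
Market B: pre-tax P* = £9, Q* = 270; post-tax Q = 237; deadweight loss = £363.
Difference: £660 vs £363 → market A is larger by £297.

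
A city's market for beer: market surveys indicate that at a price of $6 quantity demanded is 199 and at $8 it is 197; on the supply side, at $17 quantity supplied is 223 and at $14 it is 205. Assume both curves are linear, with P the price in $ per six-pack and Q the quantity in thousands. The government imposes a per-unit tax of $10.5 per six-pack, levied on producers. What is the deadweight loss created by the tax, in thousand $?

Demand slope: (197 − 199)/(8 − 6) = -1, so Qd = 205 − P.
Supply slope: (205 − 223)/(14 − 17) = 6, so Qs = 6P + 121.
Before the tax: set 205 − P = 6P + 121 → P* = $12, Q* = 193.
With the tax collected from producers, supply shifts: Qs = 6(P − 10.5) + 121.
New equilibrium: buyers pay $21, producers receive $10.5, Q = 184. (Wedge: Pb − Ps = 10.5.)
Quantity falls by |ΔQ| = |193 − 184| = 9.
DWL = ½ · t · |ΔQ| = ½ · 10.5 · 9 = $47.25.

Deadweight loss = $47.25 thousand.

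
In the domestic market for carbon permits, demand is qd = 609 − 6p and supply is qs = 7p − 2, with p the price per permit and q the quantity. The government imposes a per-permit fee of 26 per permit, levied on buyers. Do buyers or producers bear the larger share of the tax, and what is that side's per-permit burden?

Before the tax: set 609 − 6p = 7p − 2 → p* = 47, q* = 327.
With the tax collected from buyers, demand (in seller-price terms) shifts: qd = 609 − 6(p + 26).
New equilibrium: buyers pay 61, producers receive 35, q = 243. (Wedge: pb − ps = 26.)
Per-permit burden: buyers 14, producers 12.
Buyers take the larger share because demand is less price-elastic here (demand slope 6 vs supply slope 7).
The less price-elastic side of the market bears the larger share of a per-unit tax.

Buyers bear the larger share: 14 per permit.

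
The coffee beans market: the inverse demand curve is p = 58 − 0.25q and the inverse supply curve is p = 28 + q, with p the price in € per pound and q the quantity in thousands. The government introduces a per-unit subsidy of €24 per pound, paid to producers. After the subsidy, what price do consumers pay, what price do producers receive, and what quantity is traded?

Consumers pay €47.2; producers receive €71.2; quantity = 43.2.

Rewrite in direct form: qd = 232 − 4p and qs = p − 28.
Before the subsidy: set 232 − 4p = p − 28 → p* = €52, q* = 24.
With a per-unit subsidy paid to producers, each receives p + 24 per unit sold, so supply becomes qs = (p + 24) − 28.
Solving gives q = 43.2 with consumers paying €47.2 and producers receiving €71.2 (the €24 wedge).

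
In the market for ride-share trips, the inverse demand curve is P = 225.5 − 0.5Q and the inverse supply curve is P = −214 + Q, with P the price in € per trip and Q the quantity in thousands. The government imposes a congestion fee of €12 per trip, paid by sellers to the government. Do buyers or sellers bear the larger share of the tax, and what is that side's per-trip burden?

Sellers bear the larger share: €8 per trip.

Rewrite in direct form: Qd = 451 − 2P and Qs = P + 214.
Before the tax: set 451 − 2P = P + 214 → P* = €79, Q* = 293.
With the tax collected from sellers, supply shifts: Qs = (P − 12) + 214.
New equilibrium: buyers pay €83, sellers receive €71, Q = 285. (Wedge: Pb − Ps = 12.)
Per-trip burden: buyers €4, sellers €8.
Sellers take the larger share because supply is less price-elastic here (demand slope 2 vs supply slope 1).
The less price-elastic side of the market bears the larger share of a per-unit tax.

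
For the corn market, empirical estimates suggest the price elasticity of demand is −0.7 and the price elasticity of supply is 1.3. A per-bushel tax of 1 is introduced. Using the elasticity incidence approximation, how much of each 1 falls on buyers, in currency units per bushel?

Incidence ratio: buyers' share ≈ εs / (εs + |εd|) = 1.3 / (1.3 + 0.7) = 0.65.
So buyers bear ≈ 0.65 × 1 = 0.65; producers bear 0.35.

Buyers bear ≈ 0.65 per bushel.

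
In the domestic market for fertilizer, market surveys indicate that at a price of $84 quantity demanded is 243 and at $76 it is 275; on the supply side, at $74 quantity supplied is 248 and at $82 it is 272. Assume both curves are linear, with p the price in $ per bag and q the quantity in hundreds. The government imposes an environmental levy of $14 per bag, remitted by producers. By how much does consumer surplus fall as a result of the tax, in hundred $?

Consumer surplus falls by $1506 hundred.

Demand slope: (275 − 243)/(76 − 84) = -4, so qd = 579 − 4p.
Supply slope: (272 − 248)/(82 − 74) = 3, so qs = 3p + 26.
Without the tax, 579 − 4p = 3p + 26 gives 7p = 553, so p* = $79 and q* = 263.
With the tax collected from producers, supply shifts: qs = 3(p − 14) + 26.
New equilibrium: buyers pay $85, producers receive $71, q = 239. (Wedge: pb − ps = 14.)
ΔCS is the trapezoid between Q = 239 and Q = 263 of height $6: ½ · (263 + 239) · 6 = $1506.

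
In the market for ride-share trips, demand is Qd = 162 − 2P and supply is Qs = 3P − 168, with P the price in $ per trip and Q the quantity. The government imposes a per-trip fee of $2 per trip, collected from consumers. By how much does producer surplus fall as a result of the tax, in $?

Producer surplus falls by $23.04.

Without the tax, 162 − 2P = 3P − 168 gives 5P = 330, so P* = $66 and Q* = 30.
With the tax collected from consumers, demand (in seller-price terms) shifts: Qd = 162 − 2(P + 2).
New equilibrium: consumers pay $67.2, suppliers receive $65.2, Q = 27.6. (Wedge: Pb − Ps = 2.)
ΔPS is the trapezoid between Q = 27.6 and Q = 30 of height $0.8: ½ · (30 + 27.6) · 0.8 = $23.04.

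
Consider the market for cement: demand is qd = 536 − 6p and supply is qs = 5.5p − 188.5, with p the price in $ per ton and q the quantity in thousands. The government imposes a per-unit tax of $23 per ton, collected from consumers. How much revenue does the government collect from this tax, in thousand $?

Tax revenue = $2116 thousand.

Before the tax: set 536 − 6p = 5.5p − 188.5 → p* = $63, q* = 158.
With the tax collected from consumers, demand (in seller-price terms) shifts: qd = 536 − 6(p + 23).
New equilibrium: consumers pay $74, sellers receive $51, q = 92. (Wedge: pb − ps = 23.)
Revenue = t · Q = 23 · 92 = $2116.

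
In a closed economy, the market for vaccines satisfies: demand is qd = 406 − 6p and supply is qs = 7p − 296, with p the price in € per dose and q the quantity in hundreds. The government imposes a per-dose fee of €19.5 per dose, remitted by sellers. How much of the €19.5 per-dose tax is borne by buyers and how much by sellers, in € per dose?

Before the tax: set 406 − 6p = 7p − 296 → p* = €54, q* = 82.
With the tax collected from sellers, supply shifts: qs = 7(p − 19.5) − 296.
Solving gives q = 19 with buyers paying €64.5 and sellers receiving €45 (the €19.5 wedge).
Burden on buyers: €10.5; on sellers: €9. (They sum to €19.5.)
The less price-elastic side of the market bears the larger share of a per-unit tax.

Buyers bear €10.5 per dose; sellers bear €9 per dose.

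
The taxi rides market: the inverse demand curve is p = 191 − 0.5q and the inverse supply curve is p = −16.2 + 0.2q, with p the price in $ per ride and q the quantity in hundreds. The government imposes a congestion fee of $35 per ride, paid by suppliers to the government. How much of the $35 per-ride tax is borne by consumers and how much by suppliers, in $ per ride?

Inverting to q(p) form: qd = 382 − 2p; qs = 5p + 81.
Without the tax, 382 − 2p = 5p + 81 gives 7p = 301, so p* = $43 and q* = 296.
With the tax collected from suppliers, supply shifts: qs = 5(p − 35) + 81.
New equilibrium: consumers pay $68, suppliers receive $33, q = 246. (Wedge: pb − ps = 35.)
Burden on consumers: $25; on suppliers: $10. (They sum to $35.)

Consumers bear $25 per ride; suppliers bear $10 per ride.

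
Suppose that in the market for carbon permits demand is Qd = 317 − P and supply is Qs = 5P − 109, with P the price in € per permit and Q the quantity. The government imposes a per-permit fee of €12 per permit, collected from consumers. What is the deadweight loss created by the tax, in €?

Without the tax, 317 − P = 5P − 109 gives 6P = 426, so P* = €71 and Q* = 246.
With the tax collected from consumers, demand (in seller-price terms) shifts: Qd = 317 − (P + 12).
Solving gives Q = 236 with consumers paying €81 and producers receiving €69 (the €12 wedge).
Quantity falls by |ΔQ| = |246 − 236| = 10.
DWL = ½ · t · |ΔQ| = ½ · 12 · 10 = €60.

Deadweight loss = €60.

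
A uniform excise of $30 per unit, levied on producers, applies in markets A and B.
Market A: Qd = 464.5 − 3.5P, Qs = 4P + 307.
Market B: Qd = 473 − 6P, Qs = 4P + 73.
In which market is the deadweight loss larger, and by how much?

Market B, by $240.

Market A: pre-tax P* = $21, Q* = 391; post-tax Q = 335; deadweight loss = $840.
Market B: pre-tax P* = $40, Q* = 233; post-tax Q = 161; deadweight loss = $1080.
Difference: $840 vs $1080 → market B is larger by $240.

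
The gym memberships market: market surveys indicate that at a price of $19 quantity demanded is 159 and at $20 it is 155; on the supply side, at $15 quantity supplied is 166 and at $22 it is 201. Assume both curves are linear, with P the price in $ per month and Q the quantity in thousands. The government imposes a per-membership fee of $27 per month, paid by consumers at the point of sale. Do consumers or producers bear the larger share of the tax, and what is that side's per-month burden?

Consumers bear the larger share: $15 per month.

Demand slope: (155 − 159)/(20 − 19) = -4, so Qd = 235 − 4P.
Supply slope: (201 − 166)/(22 − 15) = 5, so Qs = 5P + 91.
Without the tax, 235 − 4P = 5P + 91 gives 9P = 144, so P* = $16 and Q* = 171.
With the tax collected from consumers, demand (in seller-price terms) shifts: Qd = 235 − 4(P + 27).
Solving gives Q = 111 with consumers paying $31 and producers receiving $4 (the $27 wedge).
Per-month burden: consumers $15, producers $12.
Consumers take the larger share because demand is less price-elastic here (demand slope 4 vs supply slope 5).
The less price-elastic side of the market bears the larger share of a per-unit tax.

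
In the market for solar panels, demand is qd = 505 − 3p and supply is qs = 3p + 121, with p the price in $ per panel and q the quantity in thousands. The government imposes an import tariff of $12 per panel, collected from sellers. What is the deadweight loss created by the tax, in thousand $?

Before the tax: set 505 − 3p = 3p + 121 → p* = $64, q* = 313.
With the tax collected from sellers, supply shifts: qs = 3(p − 12) + 121.
New equilibrium: consumers pay $70, sellers receive $58, q = 295. (Wedge: pb − ps = 12.)
Quantity falls by |ΔQ| = |313 − 295| = 18.
DWL = ½ · t · |ΔQ| = ½ · 12 · 18 = $108.

Deadweight loss = $108 thousand.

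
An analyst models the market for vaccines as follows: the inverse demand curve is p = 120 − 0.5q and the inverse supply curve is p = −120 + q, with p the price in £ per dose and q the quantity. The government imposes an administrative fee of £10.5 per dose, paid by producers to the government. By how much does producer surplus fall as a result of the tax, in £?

Producer surplus falls by £1095.5.

Rewrite in direct form: qd = 240 − 2p and qs = p + 120.
Without the tax, 240 − 2p = p + 120 gives 3p = 120, so p* = £40 and q* = 160.
With the tax collected from producers, supply shifts: qs = (p − 10.5) + 120.
New equilibrium: consumers pay £43.5, producers receive £33, q = 153. (Wedge: pb − ps = 10.5.)
ΔPS is the trapezoid between Q = 153 and Q = 160 of height £7: ½ · (160 + 153) · 7 = £1095.5.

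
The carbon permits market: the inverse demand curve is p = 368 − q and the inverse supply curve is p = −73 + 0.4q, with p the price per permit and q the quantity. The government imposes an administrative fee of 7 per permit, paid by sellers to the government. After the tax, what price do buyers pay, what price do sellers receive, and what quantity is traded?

Rewrite in direct form: qd = 368 − p and qs = 2.5p + 182.5.
Without the tax, 368 − p = 2.5p + 182.5 gives 3.5p = 185.5, so p* = 53 and q* = 315.
With the tax collected from sellers, supply shifts: qs = 2.5(p − 7) + 182.5.
Solving gives q = 310 with buyers paying 58 and sellers receiving 51 (the 7 wedge).
The less price-elastic side of the market bears the larger share of a per-unit tax.

Buyers pay 58; sellers receive 51; quantity = 310.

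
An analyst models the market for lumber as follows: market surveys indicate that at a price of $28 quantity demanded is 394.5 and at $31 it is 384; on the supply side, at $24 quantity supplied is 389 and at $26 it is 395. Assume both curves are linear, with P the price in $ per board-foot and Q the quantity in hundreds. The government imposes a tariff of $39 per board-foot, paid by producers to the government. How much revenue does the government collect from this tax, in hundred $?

Demand slope: (384 − 394.5)/(31 − 28) = -3.5, so Qd = 492.5 − 3.5P.
Supply slope: (395 − 389)/(26 − 24) = 3, so Qs = 3P + 317.
Before the tax: set 492.5 − 3.5P = 3P + 317 → P* = $27, Q* = 398.
With the tax collected from producers, supply shifts: Qs = 3(P − 39) + 317.
New equilibrium: consumers pay $45, producers receive $6, Q = 335. (Wedge: Pb − Ps = 39.)
Revenue = t · Q = 39 · 335 = $13065.

Tax revenue = $13065 hundred.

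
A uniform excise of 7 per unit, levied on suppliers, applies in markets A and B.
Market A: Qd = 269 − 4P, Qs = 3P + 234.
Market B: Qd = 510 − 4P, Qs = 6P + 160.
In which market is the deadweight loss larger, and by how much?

Market B, by 16.8.

Market A: pre-tax P* = 5, Q* = 249; post-tax Q = 237; deadweight loss = 42.
Market B: pre-tax P* = 35, Q* = 370; post-tax Q = 353.2; deadweight loss = 58.8.
Difference: 42 vs 58.8 → market B is larger by 16.8.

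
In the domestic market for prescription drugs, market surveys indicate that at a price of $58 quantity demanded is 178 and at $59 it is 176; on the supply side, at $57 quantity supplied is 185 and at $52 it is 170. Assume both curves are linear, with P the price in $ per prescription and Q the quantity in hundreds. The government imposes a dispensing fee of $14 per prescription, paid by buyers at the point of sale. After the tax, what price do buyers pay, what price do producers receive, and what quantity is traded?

Demand slope: (176 − 178)/(59 − 58) = -2, so Qd = 294 − 2P.
Supply slope: (170 − 185)/(52 − 57) = 3, so Qs = 3P + 14.
Without the tax, 294 − 2P = 3P + 14 gives 5P = 280, so P* = $56 and Q* = 182.
With the tax collected from buyers, demand (in seller-price terms) shifts: Qd = 294 − 2(P + 14).
New equilibrium: buyers pay $64.4, producers receive $50.4, Q = 165.2. (Wedge: Pb − Ps = 14.)
The less price-elastic side of the market bears the larger share of a per-unit tax.

Buyers pay $64.4; producers receive $50.4; quantity = 165.2.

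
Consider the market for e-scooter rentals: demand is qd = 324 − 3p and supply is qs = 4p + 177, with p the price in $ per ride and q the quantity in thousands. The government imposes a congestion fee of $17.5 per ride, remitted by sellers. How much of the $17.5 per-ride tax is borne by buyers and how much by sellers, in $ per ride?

Before the tax: set 324 − 3p = 4p + 177 → p* = $21, q* = 261.
With the tax collected from sellers, supply shifts: qs = 4(p − 17.5) + 177.
New equilibrium: buyers pay $31, sellers receive $13.5, q = 231. (Wedge: pb − ps = 17.5.)
Burden on buyers: $10; on sellers: $7.5. (They sum to $17.5.)
The less price-elastic side of the market bears the larger share of a per-unit tax.

Buyers bear $10 per ride; sellers bear $7.5 per ride.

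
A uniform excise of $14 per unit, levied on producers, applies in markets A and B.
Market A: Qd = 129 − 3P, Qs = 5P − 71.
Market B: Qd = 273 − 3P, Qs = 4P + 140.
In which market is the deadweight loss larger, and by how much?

Market A, by $15.75.

Market A: pre-tax P* = $25, Q* = 54; post-tax Q = 27.75; deadweight loss = $183.75.
Market B: pre-tax P* = $19, Q* = 216; post-tax Q = 192; deadweight loss = $168.
Difference: $183.75 vs $168 → market A is larger by $15.75.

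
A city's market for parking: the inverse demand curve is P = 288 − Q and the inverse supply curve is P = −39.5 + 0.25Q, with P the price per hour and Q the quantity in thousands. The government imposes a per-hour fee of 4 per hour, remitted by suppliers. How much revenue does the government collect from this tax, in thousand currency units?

Tax revenue = 1035.2 thousand.

Inverting to Q(P) form: Qd = 288 − P; Qs = 4P + 158.
Before the tax: set 288 − P = 4P + 158 → P* = 26, Q* = 262.
With the tax collected from suppliers, supply shifts: Qs = 4(P − 4) + 158.
Solving gives Q = 258.8 with buyers paying 29.2 and suppliers receiving 25.2 (the 4 wedge).
Revenue = t · Q = 4 · 258.8 = 1035.2.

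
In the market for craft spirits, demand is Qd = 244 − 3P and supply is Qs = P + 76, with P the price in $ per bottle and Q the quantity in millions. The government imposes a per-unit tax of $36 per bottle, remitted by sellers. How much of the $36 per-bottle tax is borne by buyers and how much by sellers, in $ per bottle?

Before the tax: set 244 − 3P = P + 76 → P* = $42, Q* = 118.
With the tax collected from sellers, supply shifts: Qs = (P − 36) + 76.
Solving gives Q = 91 with buyers paying $51 and sellers receiving $15 (the $36 wedge).
Burden on buyers: $9; on sellers: $27. (They sum to $36.)

Buyers bear $9 per bottle; sellers bear $27 per bottle.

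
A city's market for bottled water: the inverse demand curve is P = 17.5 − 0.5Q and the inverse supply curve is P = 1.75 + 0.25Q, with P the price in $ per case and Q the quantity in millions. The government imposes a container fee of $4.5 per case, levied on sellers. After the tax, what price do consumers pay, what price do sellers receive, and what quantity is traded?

Consumers pay $10; sellers receive $5.5; quantity = 15.

Rewrite in direct form: Qd = 35 − 2P and Qs = 4P − 7.
Before the tax: set 35 − 2P = 4P − 7 → P* = $7, Q* = 21.
With the tax collected from sellers, supply shifts: Qs = 4(P − 4.5) − 7.
New equilibrium: consumers pay $10, sellers receive $5.5, Q = 15. (Wedge: Pb − Ps = 4.5.)
The less price-elastic side of the market bears the larger share of a per-unit tax.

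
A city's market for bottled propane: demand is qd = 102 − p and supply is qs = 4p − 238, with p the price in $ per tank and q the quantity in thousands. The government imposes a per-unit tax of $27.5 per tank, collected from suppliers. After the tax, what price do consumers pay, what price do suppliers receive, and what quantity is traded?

Consumers pay $90; suppliers receive $62.5; quantity = 12.

Before the tax: set 102 − p = 4p − 238 → p* = $68, q* = 34.
With the tax collected from suppliers, supply shifts: qs = 4(p − 27.5) − 238.
Solving gives q = 12 with consumers paying $90 and suppliers receiving $62.5 (the $27.5 wedge).
The less price-elastic side of the market bears the larger share of a per-unit tax.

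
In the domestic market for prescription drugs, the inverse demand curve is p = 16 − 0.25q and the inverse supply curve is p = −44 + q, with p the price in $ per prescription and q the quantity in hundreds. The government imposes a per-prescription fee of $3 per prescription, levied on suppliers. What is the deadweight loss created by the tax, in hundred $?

Deadweight loss = $3.6 hundred.

Inverting to q(p) form: qd = 64 − 4p; qs = p + 44.
Without the tax, 64 − 4p = p + 44 gives 5p = 20, so p* = $4 and q* = 48.
With the tax collected from suppliers, supply shifts: qs = (p − 3) + 44.
Solving gives q = 45.6 with consumers paying $4.6 and suppliers receiving $1.6 (the $3 wedge).
Quantity falls by |ΔQ| = |48 − 45.6| = 2.4.
DWL = ½ · t · |ΔQ| = ½ · 3 · 2.4 = $3.6.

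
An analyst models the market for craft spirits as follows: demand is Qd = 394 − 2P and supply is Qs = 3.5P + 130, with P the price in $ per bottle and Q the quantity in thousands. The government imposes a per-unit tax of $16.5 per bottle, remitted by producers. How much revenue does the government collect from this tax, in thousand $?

Before the tax: set 394 − 2P = 3.5P + 130 → P* = $48, Q* = 298.
With the tax collected from producers, supply shifts: Qs = 3.5(P − 16.5) + 130.
New equilibrium: buyers pay $58.5, producers receive $42, Q = 277. (Wedge: Pb − Ps = 16.5.)
Revenue = t · Q = 16.5 · 277 = $4570.5.

Tax revenue = $4570.5 thousand.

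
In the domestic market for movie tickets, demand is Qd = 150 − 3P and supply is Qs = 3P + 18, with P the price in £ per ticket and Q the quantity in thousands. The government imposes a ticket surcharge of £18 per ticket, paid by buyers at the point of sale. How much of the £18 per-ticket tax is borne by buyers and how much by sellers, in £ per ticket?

Buyers bear £9 per ticket; sellers bear £9 per ticket.

Before the tax: set 150 − 3P = 3P + 18 → P* = £22, Q* = 84.
With the tax collected from buyers, demand (in seller-price terms) shifts: Qd = 150 − 3(P + 18).
Solving gives Q = 57 with buyers paying £31 and sellers receiving £13 (the £18 wedge).
Burden on buyers: £9; on sellers: £9. (They sum to £18.)
The less price-elastic side of the market bears the larger share of a per-unit tax.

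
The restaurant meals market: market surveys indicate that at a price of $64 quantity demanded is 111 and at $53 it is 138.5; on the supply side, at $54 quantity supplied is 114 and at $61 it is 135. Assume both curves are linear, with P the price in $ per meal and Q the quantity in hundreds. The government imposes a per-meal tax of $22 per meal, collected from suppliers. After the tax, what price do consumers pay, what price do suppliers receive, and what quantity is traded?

Demand slope: (138.5 − 111)/(53 − 64) = -2.5, so Qd = 271 − 2.5P.
Supply slope: (135 − 114)/(61 − 54) = 3, so Qs = 3P − 48.
Without the tax, 271 − 2.5P = 3P − 48 gives 5.5P = 319, so P* = $58 and Q* = 126.
With the tax collected from suppliers, supply shifts: Qs = 3(P − 22) − 48.
Solving gives Q = 96 with consumers paying $70 and suppliers receiving $48 (the $22 wedge).

Consumers pay $70; suppliers receive $48; quantity = 96.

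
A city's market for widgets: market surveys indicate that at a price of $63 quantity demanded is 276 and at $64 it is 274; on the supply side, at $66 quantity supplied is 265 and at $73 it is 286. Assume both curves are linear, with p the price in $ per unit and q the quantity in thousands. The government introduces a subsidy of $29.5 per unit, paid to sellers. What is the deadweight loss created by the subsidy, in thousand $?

Deadweight loss = $522.15 thousand.

Demand slope: (274 − 276)/(64 − 63) = -2, so qd = 402 − 2p.
Supply slope: (286 − 265)/(73 − 66) = 3, so qs = 3p + 67.
Without the subsidy, 402 − 2p = 3p + 67 gives 5p = 335, so p* = $67 and q* = 268.
With a per-unit subsidy paid to sellers, each receives p + 29.5 per unit sold, so supply becomes qs = 3(p + 29.5) + 67.
Solving gives q = 303.4 with buyers paying $49.3 and sellers receiving $78.8 (the $29.5 wedge).
Quantity rises by |ΔQ| = |268 − 303.4| = 35.4.
DWL = ½ · t · |ΔQ| = ½ · 29.5 · 35.4 = $522.15.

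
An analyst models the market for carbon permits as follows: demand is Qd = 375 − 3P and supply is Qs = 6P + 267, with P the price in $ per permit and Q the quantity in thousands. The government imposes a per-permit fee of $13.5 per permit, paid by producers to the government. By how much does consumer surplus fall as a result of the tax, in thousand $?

Without the tax, 375 − 3P = 6P + 267 gives 9P = 108, so P* = $12 and Q* = 339.
With the tax collected from producers, supply shifts: Qs = 6(P − 13.5) + 267.
Solving gives Q = 312 with buyers paying $21 and producers receiving $7.5 (the $13.5 wedge).
ΔCS is the trapezoid between Q = 312 and Q = 339 of height $9: ½ · (339 + 312) · 9 = $2929.5.

Consumer surplus falls by $2929.5 thousand.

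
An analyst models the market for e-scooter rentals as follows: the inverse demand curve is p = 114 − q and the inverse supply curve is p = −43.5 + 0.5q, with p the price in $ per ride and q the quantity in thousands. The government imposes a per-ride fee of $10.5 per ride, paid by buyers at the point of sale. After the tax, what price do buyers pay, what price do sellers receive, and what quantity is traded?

Buyers pay $16; sellers receive $5.5; quantity = 98.

Rewrite in direct form: qd = 114 − p and qs = 2p + 87.
Without the tax, 114 − p = 2p + 87 gives 3p = 27, so p* = $9 and q* = 105.
With the tax collected from buyers, demand (in seller-price terms) shifts: qd = 114 − (p + 10.5).
New equilibrium: buyers pay $16, sellers receive $5.5, q = 98. (Wedge: pb − ps = 10.5.)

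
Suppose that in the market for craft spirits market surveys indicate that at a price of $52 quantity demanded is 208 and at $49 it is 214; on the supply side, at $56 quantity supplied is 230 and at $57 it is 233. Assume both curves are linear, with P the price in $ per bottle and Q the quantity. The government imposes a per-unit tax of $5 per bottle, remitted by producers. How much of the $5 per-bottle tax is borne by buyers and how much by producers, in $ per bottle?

Buyers bear $3 per bottle; producers bear $2 per bottle.

Demand slope: (214 − 208)/(49 − 52) = -2, so Qd = 312 − 2P.
Supply slope: (233 − 230)/(57 − 56) = 3, so Qs = 3P + 62.
Before the tax: set 312 − 2P = 3P + 62 → P* = $50, Q* = 212.
With the tax collected from producers, supply shifts: Qs = 3(P − 5) + 62.
Solving gives Q = 206 with buyers paying $53 and producers receiving $48 (the $5 wedge).
Burden on buyers: $3; on producers: $2. (They sum to $5.)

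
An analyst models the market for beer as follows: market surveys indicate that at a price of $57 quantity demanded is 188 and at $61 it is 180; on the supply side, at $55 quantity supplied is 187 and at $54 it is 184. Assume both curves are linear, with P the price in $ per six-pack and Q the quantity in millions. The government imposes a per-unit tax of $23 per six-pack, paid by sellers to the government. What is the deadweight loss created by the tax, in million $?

Deadweight loss = $317.4 million.

Demand slope: (180 − 188)/(61 − 57) = -2, so Qd = 302 − 2P.
Supply slope: (184 − 187)/(54 − 55) = 3, so Qs = 3P + 22.
Before the tax: set 302 − 2P = 3P + 22 → P* = $56, Q* = 190.
With the tax collected from sellers, supply shifts: Qs = 3(P − 23) + 22.
Solving gives Q = 162.4 with buyers paying $69.8 and sellers receiving $46.8 (the $23 wedge).
Quantity falls by |ΔQ| = |190 − 162.4| = 27.6.
DWL = ½ · t · |ΔQ| = ½ · 23 · 27.6 = $317.4.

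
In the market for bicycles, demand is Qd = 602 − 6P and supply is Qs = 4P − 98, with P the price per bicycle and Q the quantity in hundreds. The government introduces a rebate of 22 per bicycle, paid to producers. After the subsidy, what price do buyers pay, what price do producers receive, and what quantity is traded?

Buyers pay 61.2; producers receive 83.2; quantity = 234.8.

Before the subsidy: set 602 − 6P = 4P − 98 → P* = 70, Q* = 182.
With a per-unit subsidy paid to producers, each receives P + 22 per unit sold, so supply becomes Qs = 4(P + 22) − 98.
Solving gives Q = 234.8 with buyers paying 61.2 and producers receiving 83.2 (the 22 wedge).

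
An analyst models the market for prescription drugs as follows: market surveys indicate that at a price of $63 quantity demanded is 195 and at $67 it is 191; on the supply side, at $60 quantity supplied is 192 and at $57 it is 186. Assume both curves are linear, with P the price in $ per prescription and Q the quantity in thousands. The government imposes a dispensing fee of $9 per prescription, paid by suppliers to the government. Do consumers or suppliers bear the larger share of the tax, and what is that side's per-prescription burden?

Demand slope: (191 − 195)/(67 − 63) = -1, so Qd = 258 − P.
Supply slope: (186 − 192)/(57 − 60) = 2, so Qs = 2P + 72.
Before the tax: set 258 − P = 2P + 72 → P* = $62, Q* = 196.
With the tax collected from suppliers, supply shifts: Qs = 2(P − 9) + 72.
New equilibrium: consumers pay $68, suppliers receive $59, Q = 190. (Wedge: Pb − Ps = 9.)
Per-prescription burden: consumers $6, suppliers $3.
Consumers take the larger share because demand is less price-elastic here (demand slope 1 vs supply slope 2).

Consumers bear the larger share: $6 per prescription.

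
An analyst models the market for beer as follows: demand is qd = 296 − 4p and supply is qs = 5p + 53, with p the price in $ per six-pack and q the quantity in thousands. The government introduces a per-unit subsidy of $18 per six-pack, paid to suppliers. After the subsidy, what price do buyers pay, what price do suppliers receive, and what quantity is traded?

Buyers pay $17; suppliers receive $35; quantity = 228.

Before the subsidy: set 296 − 4p = 5p + 53 → p* = $27, q* = 188.
With a per-unit subsidy paid to suppliers, each receives p + 18 per unit sold, so supply becomes qs = 5(p + 18) + 53.
Solving gives q = 228 with buyers paying $17 and suppliers receiving $35 (the $18 wedge).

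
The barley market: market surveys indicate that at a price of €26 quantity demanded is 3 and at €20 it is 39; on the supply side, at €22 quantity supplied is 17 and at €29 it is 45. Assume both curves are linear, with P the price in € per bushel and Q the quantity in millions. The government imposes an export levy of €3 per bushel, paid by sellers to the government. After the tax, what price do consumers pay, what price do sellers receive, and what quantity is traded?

Demand slope: (39 − 3)/(20 − 26) = -6, so Qd = 159 − 6P.
Supply slope: (45 − 17)/(29 − 22) = 4, so Qs = 4P − 71.
Without the tax, 159 − 6P = 4P − 71 gives 10P = 230, so P* = €23 and Q* = 21.
With the tax collected from sellers, supply shifts: Qs = 4(P − 3) − 71.
New equilibrium: consumers pay €24.2, sellers receive €21.2, Q = 13.8. (Wedge: Pb − Ps = 3.)
The less price-elastic side of the market bears the larger share of a per-unit tax.

Consumers pay €24.2; sellers receive €21.2; quantity = 13.8.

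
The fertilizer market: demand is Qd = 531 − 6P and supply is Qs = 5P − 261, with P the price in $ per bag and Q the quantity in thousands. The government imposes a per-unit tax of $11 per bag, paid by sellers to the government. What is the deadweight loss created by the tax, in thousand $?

Deadweight loss = $165 thousand.

Before the tax: set 531 − 6P = 5P − 261 → P* = $72, Q* = 99.
With the tax collected from sellers, supply shifts: Qs = 5(P − 11) − 261.
Solving gives Q = 69 with consumers paying $77 and sellers receiving $66 (the $11 wedge).
Quantity falls by |ΔQ| = |99 − 69| = 30.
DWL = ½ · t · |ΔQ| = ½ · 11 · 30 = $165.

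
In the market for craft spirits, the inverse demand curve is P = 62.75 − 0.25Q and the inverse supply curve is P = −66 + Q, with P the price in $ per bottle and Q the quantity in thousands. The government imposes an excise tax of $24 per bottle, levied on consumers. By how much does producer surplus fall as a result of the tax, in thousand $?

Rewrite in direct form: Qd = 251 − 4P and Qs = P + 66.
Without the tax, 251 − 4P = P + 66 gives 5P = 185, so P* = $37 and Q* = 103.
With the tax collected from consumers, demand (in seller-price terms) shifts: Qd = 251 − 4(P + 24).
Solving gives Q = 83.8 with consumers paying $41.8 and sellers receiving $17.8 (the $24 wedge).
ΔPS is the trapezoid between Q = 83.8 and Q = 103 of height $19.2: ½ · (103 + 83.8) · 19.2 = $1793.28.

Producer surplus falls by $1793.28 thousand.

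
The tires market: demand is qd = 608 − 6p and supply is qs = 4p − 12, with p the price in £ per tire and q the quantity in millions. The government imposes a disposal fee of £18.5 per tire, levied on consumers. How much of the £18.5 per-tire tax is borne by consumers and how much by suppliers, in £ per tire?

Without the tax, 608 − 6p = 4p − 12 gives 10p = 620, so p* = £62 and q* = 236.
With the tax collected from consumers, demand (in seller-price terms) shifts: qd = 608 − 6(p + 18.5).
Solving gives q = 191.6 with consumers paying £69.4 and suppliers receiving £50.9 (the £18.5 wedge).
Burden on consumers: £7.4; on suppliers: £11.1. (They sum to £18.5.)
The less price-elastic side of the market bears the larger share of a per-unit tax.

Consumers bear £7.4 per tire; suppliers bear £11.1 per tire.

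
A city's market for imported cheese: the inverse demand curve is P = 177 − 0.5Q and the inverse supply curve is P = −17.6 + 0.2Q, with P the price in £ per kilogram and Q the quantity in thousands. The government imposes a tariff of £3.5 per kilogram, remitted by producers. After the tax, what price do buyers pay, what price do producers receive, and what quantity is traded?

Buyers pay £40.5; producers receive £37; quantity = 273.

Rewrite in direct form: Qd = 354 − 2P and Qs = 5P + 88.
Without the tax, 354 − 2P = 5P + 88 gives 7P = 266, so P* = £38 and Q* = 278.
With the tax collected from producers, supply shifts: Qs = 5(P − 3.5) + 88.
New equilibrium: buyers pay £40.5, producers receive £37, Q = 273. (Wedge: Pb − Ps = 3.5.)
The less price-elastic side of the market bears the larger share of a per-unit tax.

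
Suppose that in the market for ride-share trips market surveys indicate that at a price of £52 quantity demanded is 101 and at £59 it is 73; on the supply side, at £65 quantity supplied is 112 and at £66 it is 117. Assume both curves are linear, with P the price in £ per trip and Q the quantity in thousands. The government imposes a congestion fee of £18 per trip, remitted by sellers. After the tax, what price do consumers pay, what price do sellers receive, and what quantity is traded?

Consumers pay £68; sellers receive £50; quantity = 37.

Demand slope: (73 − 101)/(59 − 52) = -4, so Qd = 309 − 4P.
Supply slope: (117 − 112)/(66 − 65) = 5, so Qs = 5P − 213.
Without the tax, 309 − 4P = 5P − 213 gives 9P = 522, so P* = £58 and Q* = 77.
With the tax collected from sellers, supply shifts: Qs = 5(P − 18) − 213.
New equilibrium: consumers pay £68, sellers receive £50, Q = 37. (Wedge: Pb − Ps = 18.)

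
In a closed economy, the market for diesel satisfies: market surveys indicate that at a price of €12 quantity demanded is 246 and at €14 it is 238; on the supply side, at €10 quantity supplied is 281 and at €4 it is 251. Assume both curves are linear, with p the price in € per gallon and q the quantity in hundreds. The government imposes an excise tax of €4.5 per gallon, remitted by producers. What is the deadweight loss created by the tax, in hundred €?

Demand slope: (238 − 246)/(14 − 12) = -4, so qd = 294 − 4p.
Supply slope: (251 − 281)/(4 − 10) = 5, so qs = 5p + 231.
Without the tax, 294 − 4p = 5p + 231 gives 9p = 63, so p* = €7 and q* = 266.
With the tax collected from producers, supply shifts: qs = 5(p − 4.5) + 231.
New equilibrium: buyers pay €9.5, producers receive €5, q = 256. (Wedge: pb − ps = 4.5.)
Quantity falls by |ΔQ| = |266 − 256| = 10.
DWL = ½ · t · |ΔQ| = ½ · 4.5 · 10 = €22.5.

Deadweight loss = €22.5 hundred.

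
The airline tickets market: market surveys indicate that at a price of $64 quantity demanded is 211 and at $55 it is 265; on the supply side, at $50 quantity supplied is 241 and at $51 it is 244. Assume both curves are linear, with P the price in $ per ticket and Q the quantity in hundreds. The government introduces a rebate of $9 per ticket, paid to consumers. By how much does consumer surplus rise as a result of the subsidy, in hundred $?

Demand slope: (265 − 211)/(55 − 64) = -6, so Qd = 595 − 6P.
Supply slope: (244 − 241)/(51 − 50) = 3, so Qs = 3P + 91.
Before the subsidy: set 595 − 6P = 3P + 91 → P* = $56, Q* = 259.
With a per-unit subsidy paid to consumers, each effectively pays P − 9, so demand becomes Qd = 595 − 6(P − 9).
New equilibrium: consumers pay $53, producers receive $62, Q = 277. (Wedge: Pb − Ps = −9.)
ΔCS is the trapezoid between Q = 277 and Q = 259 of height $3: ½ · (259 + 277) · 3 = $804.

Consumer surplus rises by $804 hundred.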